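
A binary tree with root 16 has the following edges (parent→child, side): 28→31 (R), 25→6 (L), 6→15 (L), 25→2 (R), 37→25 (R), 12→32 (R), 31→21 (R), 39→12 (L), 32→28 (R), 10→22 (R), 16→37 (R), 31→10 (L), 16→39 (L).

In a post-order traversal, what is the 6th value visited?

Post-order visits the left subtree, then the right subtree, then the node.
At 16: go left to 39.
  At 39: go left to 12.
    At 12: no left child.
    At 12: go right to 32.
      At 32: no left child.
      At 32: go right to 28.
        At 28: no left child.
        At 28: go right to 31.
          At 31: go left to 10.
            At 10: no left child.
            At 10: go right to 22.
              22 is a leaf — visit 22.
            Visit 10.
          At 31: go right to 21.
            21 is a leaf — visit 21.
          Visit 31.
        Visit 28.
      Visit 32.
    Visit 12.
  At 39: no right child.
  Visit 39.
At 16: go right to 37.
  At 37: no left child.
  At 37: go right to 25.
    At 25: go left to 6.
      At 6: go left to 15.
        15 is a leaf — visit 15.
      At 6: no right child.
      Visit 6.
    At 25: go right to 2.
      2 is a leaf — visit 2.
    Visit 25.
  Visit 37.
Visit 16.
Full post-order sequence: 22, 10, 21, 31, 28, 32, 12, 39, 15, 6, 2, 25, 37, 16.

32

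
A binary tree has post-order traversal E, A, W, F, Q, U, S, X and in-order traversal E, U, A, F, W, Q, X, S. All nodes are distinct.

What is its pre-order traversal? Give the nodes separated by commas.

X, U, E, Q, F, A, W, S

The last element of post-order is the root; it splits in-order into left and right subtrees.
Root X: left subtree has 6 nodes {E, U, A, F, W, Q}, right has 1 {S}.
  Root U: left subtree has 1 node {E}, right has 4 {A, F, W, Q}.
    Root Q: left subtree has 3 nodes {A, F, W}, right has 0 { }.
      Root F: left subtree has 1 node {A}, right has 1 {W}.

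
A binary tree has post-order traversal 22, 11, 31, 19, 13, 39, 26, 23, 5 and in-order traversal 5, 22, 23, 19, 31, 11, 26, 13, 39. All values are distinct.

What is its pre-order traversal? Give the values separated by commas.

5, 23, 22, 26, 19, 31, 11, 39, 13

The last element of post-order is the root; it splits in-order into left and right subtrees.
Root 5: left subtree has 0 nodes { }, right has 8 {22, 23, 19, 31, 11, 26, 13, 39}.
  Root 23: left subtree has 1 node {22}, right has 6 {19, 31, 11, 26, 13, 39}.
    Root 26: left subtree has 3 nodes {19, 31, 11}, right has 2 {13, 39}.
      Root 19: left subtree has 0 nodes { }, right has 2 {31, 11}.
        Root 31: left subtree has 0 nodes { }, right has 1 {11}.
      Root 39: left subtree has 1 node {13}, right has 0 { }.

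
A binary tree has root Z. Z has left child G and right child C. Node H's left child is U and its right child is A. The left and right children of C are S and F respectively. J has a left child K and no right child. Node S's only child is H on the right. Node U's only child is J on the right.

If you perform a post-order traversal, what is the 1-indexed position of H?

Post-order visits the left subtree, then the right subtree, then the node.
At Z: go left to G.
  G is a leaf — visit G.
At Z: go right to C.
  At C: go left to S.
    At S: no left child.
    At S: go right to H.
      At H: go left to U.
        At U: no left child.
        At U: go right to J.
          At J: go left to K.
            K is a leaf — visit K.
          At J: no right child.
          Visit J.
        Visit U.
      At H: go right to A.
        A is a leaf — visit A.
      Visit H.
    Visit S.
  At C: go right to F.
    F is a leaf — visit F.
  Visit C.
Visit Z.
Full post-order sequence: G, K, J, U, A, H, S, F, C, Z.

6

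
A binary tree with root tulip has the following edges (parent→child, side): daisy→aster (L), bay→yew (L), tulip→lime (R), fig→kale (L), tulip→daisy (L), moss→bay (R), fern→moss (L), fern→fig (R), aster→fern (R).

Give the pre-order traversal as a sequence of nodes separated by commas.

Pre-order visits the node, then its left subtree, then its right subtree.
Visit tulip.
At tulip: go left to daisy.
  Visit daisy.
  At daisy: go left to aster.
    Visit aster.
    At aster: no left child.
    At aster: go right to fern.
      Visit fern.
      At fern: go left to moss.
        Visit moss.
        At moss: no left child.
        At moss: go right to bay.
          Visit bay.
          At bay: go left to yew.
            yew is a leaf — visit yew.
          At bay: no right child.
      At fern: go right to fig.
        Visit fig.
        At fig: go left to kale.
          kale is a leaf — visit kale.
        At fig: no right child.
  At daisy: no right child.
At tulip: go right to lime.
  lime is a leaf — visit lime.

tulip, daisy, aster, fern, moss, bay, yew, fig, kale, lime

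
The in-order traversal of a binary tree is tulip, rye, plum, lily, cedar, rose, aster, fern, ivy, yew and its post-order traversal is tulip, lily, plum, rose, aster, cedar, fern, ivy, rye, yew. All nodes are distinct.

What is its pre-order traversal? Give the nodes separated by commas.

The last element of post-order is the root; it splits in-order into left and right subtrees.
Root yew: left subtree has 9 nodes {tulip, rye, plum, lily, cedar, rose, aster, fern, ivy}, right has 0 { }.
  Root rye: left subtree has 1 node {tulip}, right has 7 {plum, lily, cedar, rose, aster, fern, ivy}.
    Root ivy: left subtree has 6 nodes {plum, lily, cedar, rose, aster, fern}, right has 0 { }.
      Root fern: left subtree has 5 nodes {plum, lily, cedar, rose, aster}, right has 0 { }.
        Root cedar: left subtree has 2 nodes {plum, lily}, right has 2 {rose, aster}.
          Root plum: left subtree has 0 nodes { }, right has 1 {lily}.
          Root aster: left subtree has 1 node {rose}, right has 0 { }.

yew, rye, tulip, ivy, fern, cedar, plum, lily, aster, rose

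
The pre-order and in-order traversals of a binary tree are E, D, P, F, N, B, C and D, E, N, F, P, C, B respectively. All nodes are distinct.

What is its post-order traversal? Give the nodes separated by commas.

The first element of pre-order is the root; it splits in-order into left and right subtrees.
Root E: left subtree has 1 node {D}, right has 5 {N, F, P, C, B}.
  Root P: left subtree has 2 nodes {N, F}, right has 2 {C, B}.
    Root F: left subtree has 1 node {N}, right has 0 { }.
    Root B: left subtree has 1 node {C}, right has 0 { }.

D, N, F, C, B, P, E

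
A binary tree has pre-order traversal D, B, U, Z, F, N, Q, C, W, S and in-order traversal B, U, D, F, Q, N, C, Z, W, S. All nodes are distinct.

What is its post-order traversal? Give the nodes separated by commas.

The first element of pre-order is the root; it splits in-order into left and right subtrees.
Root D: left subtree has 2 nodes {B, U}, right has 7 {F, Q, N, C, Z, W, S}.
  Root B: left subtree has 0 nodes { }, right has 1 {U}.
  Root Z: left subtree has 4 nodes {F, Q, N, C}, right has 2 {W, S}.
    Root F: left subtree has 0 nodes { }, right has 3 {Q, N, C}.
      Root N: left subtree has 1 node {Q}, right has 1 {C}.
    Root W: left subtree has 0 nodes { }, right has 1 {S}.

U, B, Q, C, N, F, S, W, Z, D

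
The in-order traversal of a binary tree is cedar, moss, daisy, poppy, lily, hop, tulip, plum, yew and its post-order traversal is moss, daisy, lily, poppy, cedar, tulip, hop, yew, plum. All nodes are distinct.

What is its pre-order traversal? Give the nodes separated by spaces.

The last element of post-order is the root; it splits in-order into left and right subtrees.
Root plum: left subtree has 7 nodes {cedar, moss, daisy, poppy, lily, hop, tulip}, right has 1 {yew}.
  Root hop: left subtree has 5 nodes {cedar, moss, daisy, poppy, lily}, right has 1 {tulip}.
    Root cedar: left subtree has 0 nodes { }, right has 4 {moss, daisy, poppy, lily}.
      Root poppy: left subtree has 2 nodes {moss, daisy}, right has 1 {lily}.
        Root daisy: left subtree has 1 node {moss}, right has 0 { }.

plum hop cedar poppy daisy moss lily tulip yew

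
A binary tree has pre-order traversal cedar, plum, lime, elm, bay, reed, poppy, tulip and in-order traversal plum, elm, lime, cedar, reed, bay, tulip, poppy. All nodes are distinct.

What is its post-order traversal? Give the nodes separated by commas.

elm, lime, plum, reed, tulip, poppy, bay, cedar

The first element of pre-order is the root; it splits in-order into left and right subtrees.
Root cedar: left subtree has 3 nodes {plum, elm, lime}, right has 4 {reed, bay, tulip, poppy}.
  Root plum: left subtree has 0 nodes { }, right has 2 {elm, lime}.
    Root lime: left subtree has 1 node {elm}, right has 0 { }.
  Root bay: left subtree has 1 node {reed}, right has 2 {tulip, poppy}.
    Root poppy: left subtree has 1 node {tulip}, right has 0 { }.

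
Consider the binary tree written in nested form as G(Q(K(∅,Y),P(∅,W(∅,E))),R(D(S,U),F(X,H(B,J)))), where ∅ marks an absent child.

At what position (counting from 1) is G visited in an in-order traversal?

7

In-order visits the left subtree, then the node, then the right subtree.
At G: go left to Q.
  At Q: go left to K.
    At K: no left child.
    Visit K.
    At K: go right to Y.
      Y is a leaf — visit Y.
  Visit Q.
  At Q: go right to P.
    At P: no left child.
    Visit P.
    At P: go right to W.
      At W: no left child.
      Visit W.
      At W: go right to E.
        E is a leaf — visit E.
Visit G.
At G: go right to R.
  At R: go left to D.
    At D: go left to S.
      S is a leaf — visit S.
    Visit D.
    At D: go right to U.
      U is a leaf — visit U.
  Visit R.
  At R: go right to F.
    At F: go left to X.
      X is a leaf — visit X.
    Visit F.
    At F: go right to H.
      At H: go left to B.
        B is a leaf — visit B.
      Visit H.
      At H: go right to J.
        J is a leaf — visit J.
Full in-order sequence: K, Y, Q, P, W, E, G, S, D, U, R, X, F, B, H, J.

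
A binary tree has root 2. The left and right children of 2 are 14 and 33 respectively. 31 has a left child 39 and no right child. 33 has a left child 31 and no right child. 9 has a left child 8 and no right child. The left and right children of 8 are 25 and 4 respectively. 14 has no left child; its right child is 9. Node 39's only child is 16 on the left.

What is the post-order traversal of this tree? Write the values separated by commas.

25, 4, 8, 9, 14, 16, 39, 31, 33, 2

Post-order visits the left subtree, then the right subtree, then the node.
At 2: go left to 14.
  At 14: no left child.
  At 14: go right to 9.
    At 9: go left to 8.
      At 8: go left to 25.
        25 is a leaf — visit 25.
      At 8: go right to 4.
        4 is a leaf — visit 4.
      Visit 8.
    At 9: no right child.
    Visit 9.
  Visit 14.
At 2: go right to 33.
  At 33: go left to 31.
    At 31: go left to 39.
      At 39: go left to 16.
        16 is a leaf — visit 16.
      At 39: no right child.
      Visit 39.
    At 31: no right child.
    Visit 31.
  At 33: no right child.
  Visit 33.
Visit 2.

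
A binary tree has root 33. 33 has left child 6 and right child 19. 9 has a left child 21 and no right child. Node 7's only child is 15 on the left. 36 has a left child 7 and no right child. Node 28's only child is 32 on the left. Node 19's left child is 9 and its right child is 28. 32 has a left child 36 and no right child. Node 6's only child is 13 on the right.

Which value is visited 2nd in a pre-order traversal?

6

Pre-order visits the node, then its left subtree, then its right subtree.
Visit 33.
At 33: go left to 6.
  Visit 6.
  At 6: no left child.
  At 6: go right to 13.
    13 is a leaf — visit 13.
At 33: go right to 19.
  Visit 19.
  At 19: go left to 9.
    Visit 9.
    At 9: go left to 21.
      21 is a leaf — visit 21.
    At 9: no right child.
  At 19: go right to 28.
    Visit 28.
    At 28: go left to 32.
      Visit 32.
      At 32: go left to 36.
        Visit 36.
        At 36: go left to 7.
          Visit 7.
          At 7: go left to 15.
            15 is a leaf — visit 15.
          At 7: no right child.
        At 36: no right child.
      At 32: no right child.
    At 28: no right child.
Full pre-order sequence: 33, 6, 13, 19, 9, 21, 28, 32, 36, 7, 15.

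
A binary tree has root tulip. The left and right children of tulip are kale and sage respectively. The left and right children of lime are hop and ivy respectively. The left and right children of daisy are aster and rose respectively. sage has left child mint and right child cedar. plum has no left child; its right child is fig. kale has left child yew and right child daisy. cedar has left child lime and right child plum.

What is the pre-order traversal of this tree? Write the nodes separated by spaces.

tulip kale yew daisy aster rose sage mint cedar lime hop ivy plum fig

Pre-order visits the node, then its left subtree, then its right subtree.
Visit tulip.
At tulip: go left to kale.
  Visit kale.
  At kale: go left to yew.
    yew is a leaf — visit yew.
  At kale: go right to daisy.
    Visit daisy.
    At daisy: go left to aster.
      aster is a leaf — visit aster.
    At daisy: go right to rose.
      rose is a leaf — visit rose.
At tulip: go right to sage.
  Visit sage.
  At sage: go left to mint.
    mint is a leaf — visit mint.
  At sage: go right to cedar.
    Visit cedar.
    At cedar: go left to lime.
      Visit lime.
      At lime: go left to hop.
        hop is a leaf — visit hop.
      At lime: go right to ivy.
        ivy is a leaf — visit ivy.
    At cedar: go right to plum.
      Visit plum.
      At plum: no left child.
      At plum: go right to fig.
        fig is a leaf — visit fig.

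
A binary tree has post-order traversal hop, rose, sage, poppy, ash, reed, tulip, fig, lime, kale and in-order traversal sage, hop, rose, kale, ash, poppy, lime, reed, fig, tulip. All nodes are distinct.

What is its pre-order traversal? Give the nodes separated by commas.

The last element of post-order is the root; it splits in-order into left and right subtrees.
Root kale: left subtree has 3 nodes {sage, hop, rose}, right has 6 {ash, poppy, lime, reed, fig, tulip}.
  Root sage: left subtree has 0 nodes { }, right has 2 {hop, rose}.
    Root rose: left subtree has 1 node {hop}, right has 0 { }.
  Root lime: left subtree has 2 nodes {ash, poppy}, right has 3 {reed, fig, tulip}.
    Root ash: left subtree has 0 nodes { }, right has 1 {poppy}.
    Root fig: left subtree has 1 node {reed}, right has 1 {tulip}.

kale, sage, rose, hop, lime, ash, poppy, fig, reed, tulip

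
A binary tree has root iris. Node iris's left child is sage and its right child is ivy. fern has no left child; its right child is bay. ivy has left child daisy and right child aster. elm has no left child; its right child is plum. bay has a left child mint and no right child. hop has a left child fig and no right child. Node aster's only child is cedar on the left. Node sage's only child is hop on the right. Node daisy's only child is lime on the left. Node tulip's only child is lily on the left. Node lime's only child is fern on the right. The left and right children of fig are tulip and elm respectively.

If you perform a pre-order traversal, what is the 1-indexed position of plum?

8

Pre-order visits the node, then its left subtree, then its right subtree.
Visit iris.
At iris: go left to sage.
  Visit sage.
  At sage: no left child.
  At sage: go right to hop.
    Visit hop.
    At hop: go left to fig.
      Visit fig.
      At fig: go left to tulip.
        Visit tulip.
        At tulip: go left to lily.
          lily is a leaf — visit lily.
        At tulip: no right child.
      At fig: go right to elm.
        Visit elm.
        At elm: no left child.
        At elm: go right to plum.
          plum is a leaf — visit plum.
    At hop: no right child.
At iris: go right to ivy.
  Visit ivy.
  At ivy: go left to daisy.
    Visit daisy.
    At daisy: go left to lime.
      Visit lime.
      At lime: no left child.
      At lime: go right to fern.
        Visit fern.
        At fern: no left child.
        At fern: go right to bay.
          Visit bay.
          At bay: go left to mint.
            mint is a leaf — visit mint.
          At bay: no right child.
    At daisy: no right child.
  At ivy: go right to aster.
    Visit aster.
    At aster: go left to cedar.
      cedar is a leaf — visit cedar.
    At aster: no right child.
Full pre-order sequence: iris, sage, hop, fig, tulip, lily, elm, plum, ivy, daisy, lime, fern, bay, mint, aster, cedar.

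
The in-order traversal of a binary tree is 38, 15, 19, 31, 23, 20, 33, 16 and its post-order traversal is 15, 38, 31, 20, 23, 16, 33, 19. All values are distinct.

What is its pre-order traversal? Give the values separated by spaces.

19 38 15 33 23 31 20 16

The last element of post-order is the root; it splits in-order into left and right subtrees.
Root 19: left subtree has 2 nodes {38, 15}, right has 5 {31, 23, 20, 33, 16}.
  Root 38: left subtree has 0 nodes { }, right has 1 {15}.
  Root 33: left subtree has 3 nodes {31, 23, 20}, right has 1 {16}.
    Root 23: left subtree has 1 node {31}, right has 1 {20}.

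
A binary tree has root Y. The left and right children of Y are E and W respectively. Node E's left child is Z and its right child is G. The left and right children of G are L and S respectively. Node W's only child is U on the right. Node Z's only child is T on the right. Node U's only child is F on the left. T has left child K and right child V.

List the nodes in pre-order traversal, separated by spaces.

Pre-order visits the node, then its left subtree, then its right subtree.
Visit Y.
At Y: go left to E.
  Visit E.
  At E: go left to Z.
    Visit Z.
    At Z: no left child.
    At Z: go right to T.
      Visit T.
      At T: go left to K.
        K is a leaf — visit K.
      At T: go right to V.
        V is a leaf — visit V.
  At E: go right to G.
    Visit G.
    At G: go left to L.
      L is a leaf — visit L.
    At G: go right to S.
      S is a leaf — visit S.
At Y: go right to W.
  Visit W.
  At W: no left child.
  At W: go right to U.
    Visit U.
    At U: go left to F.
      F is a leaf — visit F.
    At U: no right child.

Y E Z T K V G L S W U F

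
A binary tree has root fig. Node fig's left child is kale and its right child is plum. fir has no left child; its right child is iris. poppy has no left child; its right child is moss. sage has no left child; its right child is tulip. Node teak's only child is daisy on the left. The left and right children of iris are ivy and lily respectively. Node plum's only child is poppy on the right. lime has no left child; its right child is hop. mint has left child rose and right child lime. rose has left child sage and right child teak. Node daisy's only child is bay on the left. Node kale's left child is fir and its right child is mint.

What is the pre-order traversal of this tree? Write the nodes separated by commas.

fig, kale, fir, iris, ivy, lily, mint, rose, sage, tulip, teak, daisy, bay, lime, hop, plum, poppy, moss

Pre-order visits the node, then its left subtree, then its right subtree.
Visit fig.
At fig: go left to kale.
  Visit kale.
  At kale: go left to fir.
    Visit fir.
    At fir: no left child.
    At fir: go right to iris.
      Visit iris.
      At iris: go left to ivy.
        ivy is a leaf — visit ivy.
      At iris: go right to lily.
        lily is a leaf — visit lily.
  At kale: go right to mint.
    Visit mint.
    At mint: go left to rose.
      Visit rose.
      At rose: go left to sage.
        Visit sage.
        At sage: no left child.
        At sage: go right to tulip.
          tulip is a leaf — visit tulip.
      At rose: go right to teak.
        Visit teak.
        At teak: go left to daisy.
          Visit daisy.
          At daisy: go left to bay.
            bay is a leaf — visit bay.
          At daisy: no right child.
        At teak: no right child.
    At mint: go right to lime.
      Visit lime.
      At lime: no left child.
      At lime: go right to hop.
        hop is a leaf — visit hop.
At fig: go right to plum.
  Visit plum.
  At plum: no left child.
  At plum: go right to poppy.
    Visit poppy.
    At poppy: no left child.
    At poppy: go right to moss.
      moss is a leaf — visit moss.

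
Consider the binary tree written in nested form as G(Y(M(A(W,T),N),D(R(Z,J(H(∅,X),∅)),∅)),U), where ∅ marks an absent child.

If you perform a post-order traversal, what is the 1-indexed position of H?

Post-order visits the left subtree, then the right subtree, then the node.
At G: go left to Y.
  At Y: go left to M.
    At M: go left to A.
      At A: go left to W.
        W is a leaf — visit W.
      At A: go right to T.
        T is a leaf — visit T.
      Visit A.
    At M: go right to N.
      N is a leaf — visit N.
    Visit M.
  At Y: go right to D.
    At D: go left to R.
      At R: go left to Z.
        Z is a leaf — visit Z.
      At R: go right to J.
        At J: go left to H.
          At H: no left child.
          At H: go right to X.
            X is a leaf — visit X.
          Visit H.
        At J: no right child.
        Visit J.
      Visit R.
    At D: no right child.
    Visit D.
  Visit Y.
At G: go right to U.
  U is a leaf — visit U.
Visit G.
Full post-order sequence: W, T, A, N, M, Z, X, H, J, R, D, Y, U, G.

8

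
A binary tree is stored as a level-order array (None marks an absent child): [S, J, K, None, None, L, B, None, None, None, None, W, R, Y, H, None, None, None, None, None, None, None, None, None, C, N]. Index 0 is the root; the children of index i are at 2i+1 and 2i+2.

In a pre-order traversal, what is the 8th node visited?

Pre-order visits the node, then its left subtree, then its right subtree.
Visit S.
At S: go left to J.
  J is a leaf — visit J.
At S: go right to K.
  Visit K.
  At K: go left to L.
    Visit L.
    At L: go left to W.
      Visit W.
      At W: no left child.
      At W: go right to C.
        C is a leaf — visit C.
    At L: go right to R.
      Visit R.
      At R: go left to N.
        N is a leaf — visit N.
      At R: no right child.
  At K: go right to B.
    Visit B.
    At B: go left to Y.
      Y is a leaf — visit Y.
    At B: go right to H.
      H is a leaf — visit H.
Full pre-order sequence: S, J, K, L, W, C, R, N, B, Y, H.

N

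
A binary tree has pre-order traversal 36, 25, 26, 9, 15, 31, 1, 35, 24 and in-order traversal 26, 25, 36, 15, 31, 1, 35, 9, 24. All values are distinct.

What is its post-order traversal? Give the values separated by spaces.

The first element of pre-order is the root; it splits in-order into left and right subtrees.
Root 36: left subtree has 2 nodes {26, 25}, right has 6 {15, 31, 1, 35, 9, 24}.
  Root 25: left subtree has 1 node {26}, right has 0 { }.
  Root 9: left subtree has 4 nodes {15, 31, 1, 35}, right has 1 {24}.
    Root 15: left subtree has 0 nodes { }, right has 3 {31, 1, 35}.
      Root 31: left subtree has 0 nodes { }, right has 2 {1, 35}.
        Root 1: left subtree has 0 nodes { }, right has 1 {35}.

26 25 35 1 31 15 24 9 36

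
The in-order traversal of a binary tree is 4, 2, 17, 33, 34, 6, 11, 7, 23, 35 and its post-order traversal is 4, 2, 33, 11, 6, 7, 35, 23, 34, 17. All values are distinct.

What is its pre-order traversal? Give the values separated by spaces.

The last element of post-order is the root; it splits in-order into left and right subtrees.
Root 17: left subtree has 2 nodes {4, 2}, right has 7 {33, 34, 6, 11, 7, 23, 35}.
  Root 2: left subtree has 1 node {4}, right has 0 { }.
  Root 34: left subtree has 1 node {33}, right has 5 {6, 11, 7, 23, 35}.
    Root 23: left subtree has 3 nodes {6, 11, 7}, right has 1 {35}.
      Root 7: left subtree has 2 nodes {6, 11}, right has 0 { }.
        Root 6: left subtree has 0 nodes { }, right has 1 {11}.

17 2 4 34 33 23 7 6 11 35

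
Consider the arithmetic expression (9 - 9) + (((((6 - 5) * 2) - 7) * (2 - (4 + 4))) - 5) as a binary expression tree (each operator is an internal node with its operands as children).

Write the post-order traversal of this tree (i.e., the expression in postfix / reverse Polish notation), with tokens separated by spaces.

9 9 - 6 5 - 2 * 7 - 2 4 4 + - * 5 - +

Post-order on an expression tree gives postfix notation: for each operator, emit left operand, right operand, then the operator.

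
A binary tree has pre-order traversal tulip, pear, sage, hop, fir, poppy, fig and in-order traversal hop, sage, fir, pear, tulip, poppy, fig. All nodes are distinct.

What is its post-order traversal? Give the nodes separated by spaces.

The first element of pre-order is the root; it splits in-order into left and right subtrees.
Root tulip: left subtree has 4 nodes {hop, sage, fir, pear}, right has 2 {poppy, fig}.
  Root pear: left subtree has 3 nodes {hop, sage, fir}, right has 0 { }.
    Root sage: left subtree has 1 node {hop}, right has 1 {fir}.
  Root poppy: left subtree has 0 nodes { }, right has 1 {fig}.

hop fir sage pear fig poppy tulip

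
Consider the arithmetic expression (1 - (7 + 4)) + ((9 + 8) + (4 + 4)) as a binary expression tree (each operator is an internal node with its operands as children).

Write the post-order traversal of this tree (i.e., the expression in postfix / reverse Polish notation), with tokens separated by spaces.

1 7 4 + - 9 8 + 4 4 + + +

Post-order on an expression tree gives postfix notation: for each operator, emit left operand, right operand, then the operator.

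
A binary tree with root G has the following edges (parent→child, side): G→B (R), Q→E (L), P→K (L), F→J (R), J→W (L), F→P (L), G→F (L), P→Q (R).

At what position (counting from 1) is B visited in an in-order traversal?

9

In-order visits the left subtree, then the node, then the right subtree.
At G: go left to F.
  At F: go left to P.
    At P: go left to K.
      K is a leaf — visit K.
    Visit P.
    At P: go right to Q.
      At Q: go left to E.
        E is a leaf — visit E.
      Visit Q.
      At Q: no right child.
  Visit F.
  At F: go right to J.
    At J: go left to W.
      W is a leaf — visit W.
    Visit J.
    At J: no right child.
Visit G.
At G: go right to B.
  B is a leaf — visit B.
Full in-order sequence: K, P, E, Q, F, W, J, G, B.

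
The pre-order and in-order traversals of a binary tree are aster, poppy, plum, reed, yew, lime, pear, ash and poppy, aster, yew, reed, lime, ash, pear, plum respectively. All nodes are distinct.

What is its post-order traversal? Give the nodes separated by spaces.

poppy yew ash pear lime reed plum aster

The first element of pre-order is the root; it splits in-order into left and right subtrees.
Root aster: left subtree has 1 node {poppy}, right has 6 {yew, reed, lime, ash, pear, plum}.
  Root plum: left subtree has 5 nodes {yew, reed, lime, ash, pear}, right has 0 { }.
    Root reed: left subtree has 1 node {yew}, right has 3 {lime, ash, pear}.
      Root lime: left subtree has 0 nodes { }, right has 2 {ash, pear}.
        Root pear: left subtree has 1 node {ash}, right has 0 { }.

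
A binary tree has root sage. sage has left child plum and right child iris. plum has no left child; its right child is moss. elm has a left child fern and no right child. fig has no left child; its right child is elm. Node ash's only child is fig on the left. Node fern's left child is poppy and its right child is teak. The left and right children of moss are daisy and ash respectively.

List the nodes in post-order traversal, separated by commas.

Post-order visits the left subtree, then the right subtree, then the node.
At sage: go left to plum.
  At plum: no left child.
  At plum: go right to moss.
    At moss: go left to daisy.
      daisy is a leaf — visit daisy.
    At moss: go right to ash.
      At ash: go left to fig.
        At fig: no left child.
        At fig: go right to elm.
          At elm: go left to fern.
            At fern: go left to poppy.
              poppy is a leaf — visit poppy.
            At fern: go right to teak.
              teak is a leaf — visit teak.
            Visit fern.
          At elm: no right child.
          Visit elm.
        Visit fig.
      At ash: no right child.
      Visit ash.
    Visit moss.
  Visit plum.
At sage: go right to iris.
  iris is a leaf — visit iris.
Visit sage.

daisy, poppy, teak, fern, elm, fig, ash, moss, plum, iris, sage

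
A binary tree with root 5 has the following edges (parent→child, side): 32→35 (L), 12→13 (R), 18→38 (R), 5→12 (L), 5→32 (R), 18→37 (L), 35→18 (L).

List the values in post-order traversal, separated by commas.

Post-order visits the left subtree, then the right subtree, then the node.
At 5: go left to 12.
  At 12: no left child.
  At 12: go right to 13.
    13 is a leaf — visit 13.
  Visit 12.
At 5: go right to 32.
  At 32: go left to 35.
    At 35: go left to 18.
      At 18: go left to 37.
        37 is a leaf — visit 37.
      At 18: go right to 38.
        38 is a leaf — visit 38.
      Visit 18.
    At 35: no right child.
    Visit 35.
  At 32: no right child.
  Visit 32.
Visit 5.

13, 12, 37, 38, 18, 35, 32, 5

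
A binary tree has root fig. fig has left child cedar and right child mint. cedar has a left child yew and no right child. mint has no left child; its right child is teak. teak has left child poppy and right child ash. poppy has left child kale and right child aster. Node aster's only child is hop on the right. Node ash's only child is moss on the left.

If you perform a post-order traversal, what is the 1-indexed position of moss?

Post-order visits the left subtree, then the right subtree, then the node.
At fig: go left to cedar.
  At cedar: go left to yew.
    yew is a leaf — visit yew.
  At cedar: no right child.
  Visit cedar.
At fig: go right to mint.
  At mint: no left child.
  At mint: go right to teak.
    At teak: go left to poppy.
      At poppy: go left to kale.
        kale is a leaf — visit kale.
      At poppy: go right to aster.
        At aster: no left child.
        At aster: go right to hop.
          hop is a leaf — visit hop.
        Visit aster.
      Visit poppy.
    At teak: go right to ash.
      At ash: go left to moss.
        moss is a leaf — visit moss.
      At ash: no right child.
      Visit ash.
    Visit teak.
  Visit mint.
Visit fig.
Full post-order sequence: yew, cedar, kale, hop, aster, poppy, moss, ash, teak, mint, fig.

7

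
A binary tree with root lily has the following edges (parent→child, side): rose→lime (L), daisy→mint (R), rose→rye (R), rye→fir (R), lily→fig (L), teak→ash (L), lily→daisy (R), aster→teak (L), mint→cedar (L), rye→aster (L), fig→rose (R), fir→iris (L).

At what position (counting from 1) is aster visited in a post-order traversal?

Post-order visits the left subtree, then the right subtree, then the node.
At lily: go left to fig.
  At fig: no left child.
  At fig: go right to rose.
    At rose: go left to lime.
      lime is a leaf — visit lime.
    At rose: go right to rye.
      At rye: go left to aster.
        At aster: go left to teak.
          At teak: go left to ash.
            ash is a leaf — visit ash.
          At teak: no right child.
          Visit teak.
        At aster: no right child.
        Visit aster.
      At rye: go right to fir.
        At fir: go left to iris.
          iris is a leaf — visit iris.
        At fir: no right child.
        Visit fir.
      Visit rye.
    Visit rose.
  Visit fig.
At lily: go right to daisy.
  At daisy: no left child.
  At daisy: go right to mint.
    At mint: go left to cedar.
      cedar is a leaf — visit cedar.
    At mint: no right child.
    Visit mint.
  Visit daisy.
Visit lily.
Full post-order sequence: lime, ash, teak, aster, iris, fir, rye, rose, fig, cedar, mint, daisy, lily.

4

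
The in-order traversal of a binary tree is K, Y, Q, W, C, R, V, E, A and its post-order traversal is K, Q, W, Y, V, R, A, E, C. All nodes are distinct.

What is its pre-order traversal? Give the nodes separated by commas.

C, Y, K, W, Q, E, R, V, A

The last element of post-order is the root; it splits in-order into left and right subtrees.
Root C: left subtree has 4 nodes {K, Y, Q, W}, right has 4 {R, V, E, A}.
  Root Y: left subtree has 1 node {K}, right has 2 {Q, W}.
    Root W: left subtree has 1 node {Q}, right has 0 { }.
  Root E: left subtree has 2 nodes {R, V}, right has 1 {A}.
    Root R: left subtree has 0 nodes { }, right has 1 {V}.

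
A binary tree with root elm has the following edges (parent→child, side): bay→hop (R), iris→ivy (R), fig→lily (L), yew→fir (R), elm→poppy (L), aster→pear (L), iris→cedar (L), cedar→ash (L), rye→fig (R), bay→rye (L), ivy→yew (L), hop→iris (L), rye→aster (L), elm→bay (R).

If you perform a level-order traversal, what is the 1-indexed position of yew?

14

Level-order visits nodes level by level from the root, left to right within each level.
Level 0: elm
Level 1: poppy, bay
Level 2: rye, hop
Level 3: aster, fig, iris
Level 4: pear, lily, cedar, ivy
Level 5: ash, yew
Level 6: fir
Full level-order sequence: elm, poppy, bay, rye, hop, aster, fig, iris, pear, lily, cedar, ivy, ash, yew, fir.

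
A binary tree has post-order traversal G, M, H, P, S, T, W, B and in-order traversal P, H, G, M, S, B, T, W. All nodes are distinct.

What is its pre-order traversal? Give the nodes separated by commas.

B, S, P, H, M, G, W, T

The last element of post-order is the root; it splits in-order into left and right subtrees.
Root B: left subtree has 5 nodes {P, H, G, M, S}, right has 2 {T, W}.
  Root S: left subtree has 4 nodes {P, H, G, M}, right has 0 { }.
    Root P: left subtree has 0 nodes { }, right has 3 {H, G, M}.
      Root H: left subtree has 0 nodes { }, right has 2 {G, M}.
        Root M: left subtree has 1 node {G}, right has 0 { }.
  Root W: left subtree has 1 node {T}, right has 0 { }.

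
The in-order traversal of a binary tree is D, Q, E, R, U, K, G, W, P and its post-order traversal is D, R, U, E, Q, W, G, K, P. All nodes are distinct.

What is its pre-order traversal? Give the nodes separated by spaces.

P K Q D E U R G W

The last element of post-order is the root; it splits in-order into left and right subtrees.
Root P: left subtree has 8 nodes {D, Q, E, R, U, K, G, W}, right has 0 { }.
  Root K: left subtree has 5 nodes {D, Q, E, R, U}, right has 2 {G, W}.
    Root Q: left subtree has 1 node {D}, right has 3 {E, R, U}.
      Root E: left subtree has 0 nodes { }, right has 2 {R, U}.
        Root U: left subtree has 1 node {R}, right has 0 { }.
    Root G: left subtree has 0 nodes { }, right has 1 {W}.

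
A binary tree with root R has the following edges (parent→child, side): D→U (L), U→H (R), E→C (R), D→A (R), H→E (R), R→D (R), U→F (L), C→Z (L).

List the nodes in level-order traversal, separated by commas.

Level-order visits nodes level by level from the root, left to right within each level.
Level 0: R
Level 1: D
Level 2: U, A
Level 3: F, H
Level 4: E
Level 5: C
Level 6: Z

R, D, U, A, F, H, E, C, Z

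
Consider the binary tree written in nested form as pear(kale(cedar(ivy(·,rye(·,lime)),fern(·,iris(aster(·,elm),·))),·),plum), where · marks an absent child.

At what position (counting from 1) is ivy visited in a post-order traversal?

3

Post-order visits the left subtree, then the right subtree, then the node.
At pear: go left to kale.
  At kale: go left to cedar.
    At cedar: go left to ivy.
      At ivy: no left child.
      At ivy: go right to rye.
        At rye: no left child.
        At rye: go right to lime.
          lime is a leaf — visit lime.
        Visit rye.
      Visit ivy.
    At cedar: go right to fern.
      At fern: no left child.
      At fern: go right to iris.
        At iris: go left to aster.
          At aster: no left child.
          At aster: go right to elm.
            elm is a leaf — visit elm.
          Visit aster.
        At iris: no right child.
        Visit iris.
      Visit fern.
    Visit cedar.
  At kale: no right child.
  Visit kale.
At pear: go right to plum.
  plum is a leaf — visit plum.
Visit pear.
Full post-order sequence: lime, rye, ivy, elm, aster, iris, fern, cedar, kale, plum, pear.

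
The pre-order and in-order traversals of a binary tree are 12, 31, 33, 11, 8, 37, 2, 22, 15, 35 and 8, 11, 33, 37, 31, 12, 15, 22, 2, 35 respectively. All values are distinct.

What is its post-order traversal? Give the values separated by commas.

8, 11, 37, 33, 31, 15, 22, 35, 2, 12

The first element of pre-order is the root; it splits in-order into left and right subtrees.
Root 12: left subtree has 5 nodes {8, 11, 33, 37, 31}, right has 4 {15, 22, 2, 35}.
  Root 31: left subtree has 4 nodes {8, 11, 33, 37}, right has 0 { }.
    Root 33: left subtree has 2 nodes {8, 11}, right has 1 {37}.
      Root 11: left subtree has 1 node {8}, right has 0 { }.
  Root 2: left subtree has 2 nodes {15, 22}, right has 1 {35}.
    Root 22: left subtree has 1 node {15}, right has 0 { }.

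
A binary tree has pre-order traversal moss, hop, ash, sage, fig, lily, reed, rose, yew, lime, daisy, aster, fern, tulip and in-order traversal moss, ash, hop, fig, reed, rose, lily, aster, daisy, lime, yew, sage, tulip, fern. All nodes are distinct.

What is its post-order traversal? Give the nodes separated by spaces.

The first element of pre-order is the root; it splits in-order into left and right subtrees.
Root moss: left subtree has 0 nodes { }, right has 13 {ash, hop, fig, reed, rose, lily, aster, daisy, lime, yew, sage, tulip, fern}.
  Root hop: left subtree has 1 node {ash}, right has 11 {fig, reed, rose, lily, aster, daisy, lime, yew, sage, tulip, fern}.
    Root sage: left subtree has 8 nodes {fig, reed, rose, lily, aster, daisy, lime, yew}, right has 2 {tulip, fern}.
      Root fig: left subtree has 0 nodes { }, right has 7 {reed, rose, lily, aster, daisy, lime, yew}.
        Root lily: left subtree has 2 nodes {reed, rose}, right has 4 {aster, daisy, lime, yew}.
          Root reed: left subtree has 0 nodes { }, right has 1 {rose}.
          Root yew: left subtree has 3 nodes {aster, daisy, lime}, right has 0 { }.
            Root lime: left subtree has 2 nodes {aster, daisy}, right has 0 { }.
              Root daisy: left subtree has 1 node {aster}, right has 0 { }.
      Root fern: left subtree has 1 node {tulip}, right has 0 { }.

ash rose reed aster daisy lime yew lily fig tulip fern sage hop moss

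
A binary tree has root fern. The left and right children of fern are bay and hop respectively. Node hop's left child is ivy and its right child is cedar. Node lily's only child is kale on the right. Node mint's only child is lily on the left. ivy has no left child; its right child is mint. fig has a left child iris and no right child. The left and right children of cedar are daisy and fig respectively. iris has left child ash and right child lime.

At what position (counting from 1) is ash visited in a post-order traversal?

Post-order visits the left subtree, then the right subtree, then the node.
At fern: go left to bay.
  bay is a leaf — visit bay.
At fern: go right to hop.
  At hop: go left to ivy.
    At ivy: no left child.
    At ivy: go right to mint.
      At mint: go left to lily.
        At lily: no left child.
        At lily: go right to kale.
          kale is a leaf — visit kale.
        Visit lily.
      At mint: no right child.
      Visit mint.
    Visit ivy.
  At hop: go right to cedar.
    At cedar: go left to daisy.
      daisy is a leaf — visit daisy.
    At cedar: go right to fig.
      At fig: go left to iris.
        At iris: go left to ash.
          ash is a leaf — visit ash.
        At iris: go right to lime.
          lime is a leaf — visit lime.
        Visit iris.
      At fig: no right child.
      Visit fig.
    Visit cedar.
  Visit hop.
Visit fern.
Full post-order sequence: bay, kale, lily, mint, ivy, daisy, ash, lime, iris, fig, cedar, hop, fern.

7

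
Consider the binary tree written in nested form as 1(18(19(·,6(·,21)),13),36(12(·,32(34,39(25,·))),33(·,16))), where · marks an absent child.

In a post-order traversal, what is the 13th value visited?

Post-order visits the left subtree, then the right subtree, then the node.
At 1: go left to 18.
  At 18: go left to 19.
    At 19: no left child.
    At 19: go right to 6.
      At 6: no left child.
      At 6: go right to 21.
        21 is a leaf — visit 21.
      Visit 6.
    Visit 19.
  At 18: go right to 13.
    13 is a leaf — visit 13.
  Visit 18.
At 1: go right to 36.
  At 36: go left to 12.
    At 12: no left child.
    At 12: go right to 32.
      At 32: go left to 34.
        34 is a leaf — visit 34.
      At 32: go right to 39.
        At 39: go left to 25.
          25 is a leaf — visit 25.
        At 39: no right child.
        Visit 39.
      Visit 32.
    Visit 12.
  At 36: go right to 33.
    At 33: no left child.
    At 33: go right to 16.
      16 is a leaf — visit 16.
    Visit 33.
  Visit 36.
Visit 1.
Full post-order sequence: 21, 6, 19, 13, 18, 34, 25, 39, 32, 12, 16, 33, 36, 1.

36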